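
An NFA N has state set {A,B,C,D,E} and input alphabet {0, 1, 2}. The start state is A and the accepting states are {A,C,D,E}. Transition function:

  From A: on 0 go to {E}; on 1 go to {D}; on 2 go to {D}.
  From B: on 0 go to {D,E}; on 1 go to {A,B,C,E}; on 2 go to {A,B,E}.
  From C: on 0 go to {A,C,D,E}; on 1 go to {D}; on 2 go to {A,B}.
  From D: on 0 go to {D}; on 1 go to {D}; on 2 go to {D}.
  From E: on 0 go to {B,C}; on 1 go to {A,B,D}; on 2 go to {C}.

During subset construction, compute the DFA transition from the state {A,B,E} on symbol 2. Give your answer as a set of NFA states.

δ(A,2) = {D}; δ(B,2) = {A,B,E}; δ(E,2) = {C}.
Union: {A,B,C,D,E}.

{A,B,C,D,E}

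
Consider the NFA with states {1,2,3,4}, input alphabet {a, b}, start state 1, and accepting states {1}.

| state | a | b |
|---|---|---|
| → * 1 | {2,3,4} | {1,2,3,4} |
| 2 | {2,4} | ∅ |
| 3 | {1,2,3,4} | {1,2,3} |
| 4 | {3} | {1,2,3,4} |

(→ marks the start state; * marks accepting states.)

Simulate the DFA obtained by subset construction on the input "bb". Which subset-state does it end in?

{1,2,3,4}

Start: {1}.
δ(1,b) = {1,2,3,4}.
Union: {1,2,3,4}.
After b: {1,2,3,4}.
δ(1,b) = {1,2,3,4}; δ(2,b) = ∅; δ(3,b) = {1,2,3}; δ(4,b) = {1,2,3,4}.
Union: {1,2,3,4}.
After b: {1,2,3,4}.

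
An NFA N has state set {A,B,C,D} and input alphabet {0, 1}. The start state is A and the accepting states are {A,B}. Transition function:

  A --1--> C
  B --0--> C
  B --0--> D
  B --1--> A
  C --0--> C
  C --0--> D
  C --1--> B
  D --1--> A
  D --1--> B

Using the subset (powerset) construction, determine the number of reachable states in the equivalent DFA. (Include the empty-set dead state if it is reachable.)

8

Start state of the DFA: {A}.
{A} --0--> ∅  [new]
{A} --1--> {C}  [new]
∅ --0--> ∅  [seen]
∅ --1--> ∅  [seen]
{C} --0--> {C,D}  [new]
{C} --1--> {B}  [new]
{C,D} --0--> {C,D}  [seen]
{C,D} --1--> {A,B}  [new]
{B} --0--> {C,D}  [seen]
{B} --1--> {A}  [seen]
{A,B} --0--> {C,D}  [seen]
{A,B} --1--> {A,C}  [new]
{A,C} --0--> {C,D}  [seen]
{A,C} --1--> {B,C}  [new]
{B,C} --0--> {C,D}  [seen]
{B,C} --1--> {A,B}  [seen]
Reachable DFA states: {A}, ∅, {C}, {C,D}, {B}, {A,B}, {A,C}, {B,C}.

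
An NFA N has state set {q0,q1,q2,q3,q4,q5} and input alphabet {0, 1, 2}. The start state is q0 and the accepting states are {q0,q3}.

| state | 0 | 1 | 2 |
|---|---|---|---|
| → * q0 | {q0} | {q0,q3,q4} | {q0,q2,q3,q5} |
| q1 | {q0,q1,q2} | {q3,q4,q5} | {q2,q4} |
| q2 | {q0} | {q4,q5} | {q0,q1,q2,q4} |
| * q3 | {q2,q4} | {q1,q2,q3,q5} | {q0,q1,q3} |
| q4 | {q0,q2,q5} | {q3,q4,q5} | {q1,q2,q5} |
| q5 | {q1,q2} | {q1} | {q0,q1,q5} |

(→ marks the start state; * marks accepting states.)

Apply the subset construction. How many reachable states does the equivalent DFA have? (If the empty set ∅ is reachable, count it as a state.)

Start state of the DFA: {q0}.
{q0} --0--> {q0}  [seen]
{q0} --1--> {q0,q3,q4}  [new]
{q0} --2--> {q0,q2,q3,q5}  [new]
{q0,q3,q4} --0--> {q0,q2,q4,q5}  [new]
{q0,q3,q4} --1--> {q0,q1,q2,q3,q4,q5}  [new]
{q0,q3,q4} --2--> {q0,q1,q2,q3,q5}  [new]
{q0,q2,q3,q5} --0--> {q0,q1,q2,q4}  [new]
{q0,q2,q3,q5} --1--> {q0,q1,q2,q3,q4,q5}  [seen]
{q0,q2,q3,q5} --2--> {q0,q1,q2,q3,q4,q5}  [seen]
{q0,q2,q4,q5} --0--> {q0,q1,q2,q5}  [new]
{q0,q2,q4,q5} --1--> {q0,q1,q3,q4,q5}  [new]
{q0,q2,q4,q5} --2--> {q0,q1,q2,q3,q4,q5}  [seen]
{q0,q1,q2,q3,q4,q5} --0--> {q0,q1,q2,q4,q5}  [new]
{q0,q1,q2,q3,q4,q5} --1--> {q0,q1,q2,q3,q4,q5}  [seen]
{q0,q1,q2,q3,q4,q5} --2--> {q0,q1,q2,q3,q4,q5}  [seen]
{q0,q1,q2,q3,q5} --0--> {q0,q1,q2,q4}  [seen]
{q0,q1,q2,q3,q5} --1--> {q0,q1,q2,q3,q4,q5}  [seen]
{q0,q1,q2,q3,q5} --2--> {q0,q1,q2,q3,q4,q5}  [seen]
{q0,q1,q2,q4} --0--> {q0,q1,q2,q5}  [seen]
{q0,q1,q2,q4} --1--> {q0,q3,q4,q5}  [new]
{q0,q1,q2,q4} --2--> {q0,q1,q2,q3,q4,q5}  [seen]
{q0,q1,q2,q5} --0--> {q0,q1,q2}  [new]
{q0,q1,q2,q5} --1--> {q0,q1,q3,q4,q5}  [seen]
{q0,q1,q2,q5} --2--> {q0,q1,q2,q3,q4,q5}  [seen]
{q0,q1,q3,q4,q5} --0--> {q0,q1,q2,q4,q5}  [seen]
{q0,q1,q3,q4,q5} --1--> {q0,q1,q2,q3,q4,q5}  [seen]
{q0,q1,q3,q4,q5} --2--> {q0,q1,q2,q3,q4,q5}  [seen]
{q0,q1,q2,q4,q5} --0--> {q0,q1,q2,q5}  [seen]
{q0,q1,q2,q4,q5} --1--> {q0,q1,q3,q4,q5}  [seen]
{q0,q1,q2,q4,q5} --2--> {q0,q1,q2,q3,q4,q5}  [seen]
{q0,q3,q4,q5} --0--> {q0,q1,q2,q4,q5}  [seen]
{q0,q3,q4,q5} --1--> {q0,q1,q2,q3,q4,q5}  [seen]
{q0,q3,q4,q5} --2--> {q0,q1,q2,q3,q5}  [seen]
{q0,q1,q2} --0--> {q0,q1,q2}  [seen]
{q0,q1,q2} --1--> {q0,q3,q4,q5}  [seen]
{q0,q1,q2} --2--> {q0,q1,q2,q3,q4,q5}  [seen]
Reachable DFA states: {q0}, {q0,q3,q4}, {q0,q2,q3,q5}, {q0,q2,q4,q5}, {q0,q1,q2,q3,q4,q5}, {q0,q1,q2,q3,q5}, {q0,q1,q2,q4}, {q0,q1,q2,q5}, {q0,q1,q3,q4,q5}, {q0,q1,q2,q4,q5}, {q0,q3,q4,q5}, {q0,q1,q2}.

12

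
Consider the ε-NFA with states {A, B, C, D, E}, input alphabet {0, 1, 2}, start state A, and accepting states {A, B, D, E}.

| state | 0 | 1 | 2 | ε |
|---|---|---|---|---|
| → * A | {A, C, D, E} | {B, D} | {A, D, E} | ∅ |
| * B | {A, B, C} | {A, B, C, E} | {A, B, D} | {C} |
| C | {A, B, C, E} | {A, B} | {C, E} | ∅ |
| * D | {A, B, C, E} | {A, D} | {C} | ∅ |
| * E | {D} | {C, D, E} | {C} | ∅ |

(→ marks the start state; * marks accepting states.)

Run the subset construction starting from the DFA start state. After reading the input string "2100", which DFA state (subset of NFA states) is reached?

Start: {A}.
δ(A,2) = {A, D, E}.
Union: {A, D, E}.
After 2: {A, D, E}.
δ(A,1) = {B, D}; δ(D,1) = {A, D}; δ(E,1) = {C, D, E}.
Union: {A, B, C, D, E}.
After 1: {A, B, C, D, E}.
δ(A,0) = {A, C, D, E}; δ(B,0) = {A, B, C}; δ(C,0) = {A, B, C, E}; δ(D,0) = {A, B, C, E}; δ(E,0) = {D}.
Union: {A, B, C, D, E}.
After 0: {A, B, C, D, E}.
δ(A,0) = {A, C, D, E}; δ(B,0) = {A, B, C}; δ(C,0) = {A, B, C, E}; δ(D,0) = {A, B, C, E}; δ(E,0) = {D}.
Union: {A, B, C, D, E}.
After 0: {A, B, C, D, E}.

{A, B, C, D, E}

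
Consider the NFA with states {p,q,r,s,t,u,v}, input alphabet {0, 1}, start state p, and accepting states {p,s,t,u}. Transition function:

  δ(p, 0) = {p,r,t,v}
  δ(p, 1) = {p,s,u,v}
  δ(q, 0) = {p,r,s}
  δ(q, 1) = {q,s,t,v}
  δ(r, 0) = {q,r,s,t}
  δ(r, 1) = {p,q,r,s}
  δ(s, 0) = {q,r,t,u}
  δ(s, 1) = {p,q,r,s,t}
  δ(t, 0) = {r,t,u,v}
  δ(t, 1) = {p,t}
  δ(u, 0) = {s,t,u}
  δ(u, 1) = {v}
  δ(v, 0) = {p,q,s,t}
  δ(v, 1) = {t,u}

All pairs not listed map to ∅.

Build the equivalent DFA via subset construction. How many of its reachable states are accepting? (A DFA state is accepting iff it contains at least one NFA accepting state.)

4

Start state of the DFA: {p}.
{p} --0--> {p,r,t,v}  [new]
{p} --1--> {p,s,u,v}  [new]
{p,r,t,v} --0--> {p,q,r,s,t,u,v}  [new]
{p,r,t,v} --1--> {p,q,r,s,t,u,v}  [seen]
{p,s,u,v} --0--> {p,q,r,s,t,u,v}  [seen]
{p,s,u,v} --1--> {p,q,r,s,t,u,v}  [seen]
{p,q,r,s,t,u,v} --0--> {p,q,r,s,t,u,v}  [seen]
{p,q,r,s,t,u,v} --1--> {p,q,r,s,t,u,v}  [seen]
Reachable DFA states: {p}, {p,r,t,v}, {p,s,u,v}, {p,q,r,s,t,u,v}.
Accepting DFA states (contain an NFA accepting state): {p}, {p,r,t,v}, {p,s,u,v}, {p,q,r,s,t,u,v}.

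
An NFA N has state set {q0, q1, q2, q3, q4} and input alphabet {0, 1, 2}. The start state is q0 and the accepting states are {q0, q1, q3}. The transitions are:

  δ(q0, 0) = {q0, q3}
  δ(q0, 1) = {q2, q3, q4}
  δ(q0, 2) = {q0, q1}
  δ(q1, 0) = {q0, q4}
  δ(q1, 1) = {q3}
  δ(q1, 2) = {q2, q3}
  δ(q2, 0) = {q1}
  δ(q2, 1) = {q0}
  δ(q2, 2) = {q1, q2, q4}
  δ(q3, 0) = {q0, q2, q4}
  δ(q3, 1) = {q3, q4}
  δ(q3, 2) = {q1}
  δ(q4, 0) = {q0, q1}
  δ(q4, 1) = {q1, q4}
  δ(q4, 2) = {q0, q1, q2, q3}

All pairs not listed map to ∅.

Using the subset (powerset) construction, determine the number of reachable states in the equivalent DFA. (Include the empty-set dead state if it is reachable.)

Start state of the DFA: {q0}.
{q0} --0--> {q0, q3}  [new]
{q0} --1--> {q2, q3, q4}  [new]
{q0} --2--> {q0, q1}  [new]
{q0, q3} --0--> {q0, q2, q3, q4}  [new]
{q0, q3} --1--> {q2, q3, q4}  [seen]
{q0, q3} --2--> {q0, q1}  [seen]
{q2, q3, q4} --0--> {q0, q1, q2, q4}  [new]
{q2, q3, q4} --1--> {q0, q1, q3, q4}  [new]
{q2, q3, q4} --2--> {q0, q1, q2, q3, q4}  [new]
{q0, q1} --0--> {q0, q3, q4}  [new]
{q0, q1} --1--> {q2, q3, q4}  [seen]
{q0, q1} --2--> {q0, q1, q2, q3}  [new]
{q0, q2, q3, q4} --0--> {q0, q1, q2, q3, q4}  [seen]
{q0, q2, q3, q4} --1--> {q0, q1, q2, q3, q4}  [seen]
{q0, q2, q3, q4} --2--> {q0, q1, q2, q3, q4}  [seen]
{q0, q1, q2, q4} --0--> {q0, q1, q3, q4}  [seen]
{q0, q1, q2, q4} --1--> {q0, q1, q2, q3, q4}  [seen]
{q0, q1, q2, q4} --2--> {q0, q1, q2, q3, q4}  [seen]
{q0, q1, q3, q4} --0--> {q0, q1, q2, q3, q4}  [seen]
{q0, q1, q3, q4} --1--> {q1, q2, q3, q4}  [new]
{q0, q1, q3, q4} --2--> {q0, q1, q2, q3}  [seen]
{q0, q1, q2, q3, q4} --0--> {q0, q1, q2, q3, q4}  [seen]
{q0, q1, q2, q3, q4} --1--> {q0, q1, q2, q3, q4}  [seen]
{q0, q1, q2, q3, q4} --2--> {q0, q1, q2, q3, q4}  [seen]
{q0, q3, q4} --0--> {q0, q1, q2, q3, q4}  [seen]
{q0, q3, q4} --1--> {q1, q2, q3, q4}  [seen]
{q0, q3, q4} --2--> {q0, q1, q2, q3}  [seen]
{q0, q1, q2, q3} --0--> {q0, q1, q2, q3, q4}  [seen]
{q0, q1, q2, q3} --1--> {q0, q2, q3, q4}  [seen]
{q0, q1, q2, q3} --2--> {q0, q1, q2, q3, q4}  [seen]
{q1, q2, q3, q4} --0--> {q0, q1, q2, q4}  [seen]
{q1, q2, q3, q4} --1--> {q0, q1, q3, q4}  [seen]
{q1, q2, q3, q4} --2--> {q0, q1, q2, q3, q4}  [seen]
Reachable DFA states: {q0}, {q0, q3}, {q2, q3, q4}, {q0, q1}, {q0, q2, q3, q4}, {q0, q1, q2, q4}, {q0, q1, q3, q4}, {q0, q1, q2, q3, q4}, {q0, q3, q4}, {q0, q1, q2, q3}, {q1, q2, q3, q4}.

11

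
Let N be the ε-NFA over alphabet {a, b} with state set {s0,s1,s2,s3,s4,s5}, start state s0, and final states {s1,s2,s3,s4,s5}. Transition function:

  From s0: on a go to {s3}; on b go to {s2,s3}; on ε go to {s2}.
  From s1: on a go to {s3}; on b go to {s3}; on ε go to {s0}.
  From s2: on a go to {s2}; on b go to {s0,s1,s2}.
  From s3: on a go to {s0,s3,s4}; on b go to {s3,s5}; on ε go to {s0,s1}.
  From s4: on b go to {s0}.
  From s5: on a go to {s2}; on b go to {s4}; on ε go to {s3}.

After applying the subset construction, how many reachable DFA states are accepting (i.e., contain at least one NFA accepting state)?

Start state of the DFA: {s0,s2} (ε-closure of the NFA start).
{s0,s2} --a--> {s0,s1,s2,s3}  [new]
{s0,s2} --b--> {s0,s1,s2,s3}  [seen]
{s0,s1,s2,s3} --a--> {s0,s1,s2,s3,s4}  [new]
{s0,s1,s2,s3} --b--> {s0,s1,s2,s3,s5}  [new]
{s0,s1,s2,s3,s4} --a--> {s0,s1,s2,s3,s4}  [seen]
{s0,s1,s2,s3,s4} --b--> {s0,s1,s2,s3,s5}  [seen]
{s0,s1,s2,s3,s5} --a--> {s0,s1,s2,s3,s4}  [seen]
{s0,s1,s2,s3,s5} --b--> {s0,s1,s2,s3,s4,s5}  [new]
{s0,s1,s2,s3,s4,s5} --a--> {s0,s1,s2,s3,s4}  [seen]
{s0,s1,s2,s3,s4,s5} --b--> {s0,s1,s2,s3,s4,s5}  [seen]
Reachable DFA states: {s0,s2}, {s0,s1,s2,s3}, {s0,s1,s2,s3,s4}, {s0,s1,s2,s3,s5}, {s0,s1,s2,s3,s4,s5}.
Accepting DFA states (contain an NFA accepting state): {s0,s2}, {s0,s1,s2,s3}, {s0,s1,s2,s3,s4}, {s0,s1,s2,s3,s5}, {s0,s1,s2,s3,s4,s5}.

5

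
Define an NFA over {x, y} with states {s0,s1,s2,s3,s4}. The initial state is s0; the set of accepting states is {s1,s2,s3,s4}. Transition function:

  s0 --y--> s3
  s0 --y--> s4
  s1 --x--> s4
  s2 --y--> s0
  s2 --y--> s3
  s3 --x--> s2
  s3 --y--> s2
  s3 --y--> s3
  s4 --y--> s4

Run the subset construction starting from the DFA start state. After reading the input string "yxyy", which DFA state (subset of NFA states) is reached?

{s2,s3,s4}

Start: {s0}.
δ(s0,y) = {s3,s4}.
Union: {s3,s4}.
After y: {s3,s4}.
δ(s3,x) = {s2}; δ(s4,x) = ∅.
Union: {s2}.
After x: {s2}.
δ(s2,y) = {s0,s3}.
Union: {s0,s3}.
After y: {s0,s3}.
δ(s0,y) = {s3,s4}; δ(s3,y) = {s2,s3}.
Union: {s2,s3,s4}.
After y: {s2,s3,s4}.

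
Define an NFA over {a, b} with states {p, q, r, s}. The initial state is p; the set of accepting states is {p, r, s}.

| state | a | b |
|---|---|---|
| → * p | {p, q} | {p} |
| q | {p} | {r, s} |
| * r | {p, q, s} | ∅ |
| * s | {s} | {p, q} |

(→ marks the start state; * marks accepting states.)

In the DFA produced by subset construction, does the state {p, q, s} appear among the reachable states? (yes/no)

yes

Start state of the DFA: {p}.
{p} --a--> {p, q}  [new]
{p} --b--> {p}  [seen]
{p, q} --a--> {p, q}  [seen]
{p, q} --b--> {p, r, s}  [new]
{p, r, s} --a--> {p, q, s}  [new]
{p, r, s} --b--> {p, q}  [seen]
{p, q, s} --a--> {p, q, s}  [seen]
{p, q, s} --b--> {p, q, r, s}  [new]
{p, q, r, s} --a--> {p, q, s}  [seen]
{p, q, r, s} --b--> {p, q, r, s}  [seen]
Reachable DFA states: {p}, {p, q}, {p, r, s}, {p, q, s}, {p, q, r, s}.
{p, q, s} is among them.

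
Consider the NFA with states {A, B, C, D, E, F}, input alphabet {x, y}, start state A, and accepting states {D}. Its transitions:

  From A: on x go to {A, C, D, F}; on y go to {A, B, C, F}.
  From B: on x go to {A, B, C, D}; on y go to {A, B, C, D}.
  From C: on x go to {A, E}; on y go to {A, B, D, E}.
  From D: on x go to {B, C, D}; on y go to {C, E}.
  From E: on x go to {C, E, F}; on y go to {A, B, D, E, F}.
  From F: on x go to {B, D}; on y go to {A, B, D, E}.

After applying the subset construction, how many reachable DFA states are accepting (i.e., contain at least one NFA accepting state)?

2

Start state of the DFA: {A}.
{A} --x--> {A, C, D, F}  [new]
{A} --y--> {A, B, C, F}  [new]
{A, C, D, F} --x--> {A, B, C, D, E, F}  [new]
{A, C, D, F} --y--> {A, B, C, D, E, F}  [seen]
{A, B, C, F} --x--> {A, B, C, D, E, F}  [seen]
{A, B, C, F} --y--> {A, B, C, D, E, F}  [seen]
{A, B, C, D, E, F} --x--> {A, B, C, D, E, F}  [seen]
{A, B, C, D, E, F} --y--> {A, B, C, D, E, F}  [seen]
Reachable DFA states: {A}, {A, C, D, F}, {A, B, C, F}, {A, B, C, D, E, F}.
Accepting DFA states (contain an NFA accepting state): {A, C, D, F}, {A, B, C, D, E, F}.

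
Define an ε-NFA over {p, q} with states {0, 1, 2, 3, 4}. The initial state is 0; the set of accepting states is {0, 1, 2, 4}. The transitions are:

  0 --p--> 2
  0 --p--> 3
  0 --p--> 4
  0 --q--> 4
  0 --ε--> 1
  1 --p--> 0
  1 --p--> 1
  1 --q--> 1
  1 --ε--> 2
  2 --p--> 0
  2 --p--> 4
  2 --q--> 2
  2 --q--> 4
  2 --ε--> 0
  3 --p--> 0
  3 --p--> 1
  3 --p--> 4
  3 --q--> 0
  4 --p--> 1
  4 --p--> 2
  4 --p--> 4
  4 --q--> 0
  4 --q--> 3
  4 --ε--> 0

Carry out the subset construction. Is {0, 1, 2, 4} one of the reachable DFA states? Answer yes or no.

yes

Start state of the DFA: {0, 1, 2} (ε-closure of the NFA start).
{0, 1, 2} --p--> {0, 1, 2, 3, 4}  [new]
{0, 1, 2} --q--> {0, 1, 2, 4}  [new]
{0, 1, 2, 3, 4} --p--> {0, 1, 2, 3, 4}  [seen]
{0, 1, 2, 3, 4} --q--> {0, 1, 2, 3, 4}  [seen]
{0, 1, 2, 4} --p--> {0, 1, 2, 3, 4}  [seen]
{0, 1, 2, 4} --q--> {0, 1, 2, 3, 4}  [seen]
Reachable DFA states: {0, 1, 2}, {0, 1, 2, 3, 4}, {0, 1, 2, 4}.
{0, 1, 2, 4} is among them.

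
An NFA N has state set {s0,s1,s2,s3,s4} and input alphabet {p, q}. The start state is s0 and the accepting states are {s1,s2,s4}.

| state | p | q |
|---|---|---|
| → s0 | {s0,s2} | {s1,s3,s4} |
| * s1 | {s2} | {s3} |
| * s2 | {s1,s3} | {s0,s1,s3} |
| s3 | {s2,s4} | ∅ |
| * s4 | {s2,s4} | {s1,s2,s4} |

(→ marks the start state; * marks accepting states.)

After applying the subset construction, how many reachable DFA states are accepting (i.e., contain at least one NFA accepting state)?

Start state of the DFA: {s0}.
{s0} --p--> {s0,s2}  [new]
{s0} --q--> {s1,s3,s4}  [new]
{s0,s2} --p--> {s0,s1,s2,s3}  [new]
{s0,s2} --q--> {s0,s1,s3,s4}  [new]
{s1,s3,s4} --p--> {s2,s4}  [new]
{s1,s3,s4} --q--> {s1,s2,s3,s4}  [new]
{s0,s1,s2,s3} --p--> {s0,s1,s2,s3,s4}  [new]
{s0,s1,s2,s3} --q--> {s0,s1,s3,s4}  [seen]
{s0,s1,s3,s4} --p--> {s0,s2,s4}  [new]
{s0,s1,s3,s4} --q--> {s1,s2,s3,s4}  [seen]
{s2,s4} --p--> {s1,s2,s3,s4}  [seen]
{s2,s4} --q--> {s0,s1,s2,s3,s4}  [seen]
{s1,s2,s3,s4} --p--> {s1,s2,s3,s4}  [seen]
{s1,s2,s3,s4} --q--> {s0,s1,s2,s3,s4}  [seen]
{s0,s1,s2,s3,s4} --p--> {s0,s1,s2,s3,s4}  [seen]
{s0,s1,s2,s3,s4} --q--> {s0,s1,s2,s3,s4}  [seen]
{s0,s2,s4} --p--> {s0,s1,s2,s3,s4}  [seen]
{s0,s2,s4} --q--> {s0,s1,s2,s3,s4}  [seen]
Reachable DFA states: {s0}, {s0,s2}, {s1,s3,s4}, {s0,s1,s2,s3}, {s0,s1,s3,s4}, {s2,s4}, {s1,s2,s3,s4}, {s0,s1,s2,s3,s4}, {s0,s2,s4}.
Accepting DFA states (contain an NFA accepting state): {s0,s2}, {s1,s3,s4}, {s0,s1,s2,s3}, {s0,s1,s3,s4}, {s2,s4}, {s1,s2,s3,s4}, {s0,s1,s2,s3,s4}, {s0,s2,s4}.

8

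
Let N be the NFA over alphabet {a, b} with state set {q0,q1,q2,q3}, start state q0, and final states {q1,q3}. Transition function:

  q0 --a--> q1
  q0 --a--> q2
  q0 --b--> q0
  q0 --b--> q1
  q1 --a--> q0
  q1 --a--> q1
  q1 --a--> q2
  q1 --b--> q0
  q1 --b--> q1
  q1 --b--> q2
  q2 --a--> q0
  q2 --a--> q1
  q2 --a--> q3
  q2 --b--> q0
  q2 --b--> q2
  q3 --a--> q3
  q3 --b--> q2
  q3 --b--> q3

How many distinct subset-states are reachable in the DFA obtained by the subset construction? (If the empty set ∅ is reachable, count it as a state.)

5

Start state of the DFA: {q0}.
{q0} --a--> {q1,q2}  [new]
{q0} --b--> {q0,q1}  [new]
{q1,q2} --a--> {q0,q1,q2,q3}  [new]
{q1,q2} --b--> {q0,q1,q2}  [new]
{q0,q1} --a--> {q0,q1,q2}  [seen]
{q0,q1} --b--> {q0,q1,q2}  [seen]
{q0,q1,q2,q3} --a--> {q0,q1,q2,q3}  [seen]
{q0,q1,q2,q3} --b--> {q0,q1,q2,q3}  [seen]
{q0,q1,q2} --a--> {q0,q1,q2,q3}  [seen]
{q0,q1,q2} --b--> {q0,q1,q2}  [seen]
Reachable DFA states: {q0}, {q1,q2}, {q0,q1}, {q0,q1,q2,q3}, {q0,q1,q2}.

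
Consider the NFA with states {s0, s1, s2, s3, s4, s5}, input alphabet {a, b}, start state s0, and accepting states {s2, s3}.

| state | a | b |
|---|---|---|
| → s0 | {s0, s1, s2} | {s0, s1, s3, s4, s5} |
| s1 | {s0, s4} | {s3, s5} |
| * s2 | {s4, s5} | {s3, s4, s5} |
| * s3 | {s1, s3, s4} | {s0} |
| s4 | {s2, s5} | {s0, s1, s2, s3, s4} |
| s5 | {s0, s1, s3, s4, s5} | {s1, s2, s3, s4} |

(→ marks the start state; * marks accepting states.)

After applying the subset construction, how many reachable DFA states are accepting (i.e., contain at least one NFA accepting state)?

4

Start state of the DFA: {s0}.
{s0} --a--> {s0, s1, s2}  [new]
{s0} --b--> {s0, s1, s3, s4, s5}  [new]
{s0, s1, s2} --a--> {s0, s1, s2, s4, s5}  [new]
{s0, s1, s2} --b--> {s0, s1, s3, s4, s5}  [seen]
{s0, s1, s3, s4, s5} --a--> {s0, s1, s2, s3, s4, s5}  [new]
{s0, s1, s3, s4, s5} --b--> {s0, s1, s2, s3, s4, s5}  [seen]
{s0, s1, s2, s4, s5} --a--> {s0, s1, s2, s3, s4, s5}  [seen]
{s0, s1, s2, s4, s5} --b--> {s0, s1, s2, s3, s4, s5}  [seen]
{s0, s1, s2, s3, s4, s5} --a--> {s0, s1, s2, s3, s4, s5}  [seen]
{s0, s1, s2, s3, s4, s5} --b--> {s0, s1, s2, s3, s4, s5}  [seen]
Reachable DFA states: {s0}, {s0, s1, s2}, {s0, s1, s3, s4, s5}, {s0, s1, s2, s4, s5}, {s0, s1, s2, s3, s4, s5}.
Accepting DFA states (contain an NFA accepting state): {s0, s1, s2}, {s0, s1, s3, s4, s5}, {s0, s1, s2, s4, s5}, {s0, s1, s2, s3, s4, s5}.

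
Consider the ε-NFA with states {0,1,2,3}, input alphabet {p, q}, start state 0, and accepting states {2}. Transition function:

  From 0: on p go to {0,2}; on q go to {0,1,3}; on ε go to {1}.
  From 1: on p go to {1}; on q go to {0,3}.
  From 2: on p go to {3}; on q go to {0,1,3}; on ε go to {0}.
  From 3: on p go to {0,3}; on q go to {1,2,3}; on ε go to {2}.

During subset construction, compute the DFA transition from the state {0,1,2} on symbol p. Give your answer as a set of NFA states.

{0,1,2,3}

δ(0,p) = {0,2}; δ(1,p) = {1}; δ(2,p) = {3}.
Union: {0,1,2,3}.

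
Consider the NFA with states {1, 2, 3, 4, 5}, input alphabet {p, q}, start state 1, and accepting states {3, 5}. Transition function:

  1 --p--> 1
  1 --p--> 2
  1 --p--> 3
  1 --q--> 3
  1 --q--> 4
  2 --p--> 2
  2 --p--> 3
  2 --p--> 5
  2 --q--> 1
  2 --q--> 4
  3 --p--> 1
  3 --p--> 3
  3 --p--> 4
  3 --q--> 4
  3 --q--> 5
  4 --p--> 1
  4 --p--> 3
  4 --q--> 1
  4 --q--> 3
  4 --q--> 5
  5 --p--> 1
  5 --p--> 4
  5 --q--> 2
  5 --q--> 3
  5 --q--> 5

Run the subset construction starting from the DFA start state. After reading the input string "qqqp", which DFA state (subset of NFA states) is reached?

{1, 2, 3, 4, 5}

Start: {1}.
δ(1,q) = {3, 4}.
Union: {3, 4}.
After q: {3, 4}.
δ(3,q) = {4, 5}; δ(4,q) = {1, 3, 5}.
Union: {1, 3, 4, 5}.
After q: {1, 3, 4, 5}.
δ(1,q) = {3, 4}; δ(3,q) = {4, 5}; δ(4,q) = {1, 3, 5}; δ(5,q) = {2, 3, 5}.
Union: {1, 2, 3, 4, 5}.
After q: {1, 2, 3, 4, 5}.
δ(1,p) = {1, 2, 3}; δ(2,p) = {2, 3, 5}; δ(3,p) = {1, 3, 4}; δ(4,p) = {1, 3}; δ(5,p) = {1, 4}.
Union: {1, 2, 3, 4, 5}.
After p: {1, 2, 3, 4, 5}.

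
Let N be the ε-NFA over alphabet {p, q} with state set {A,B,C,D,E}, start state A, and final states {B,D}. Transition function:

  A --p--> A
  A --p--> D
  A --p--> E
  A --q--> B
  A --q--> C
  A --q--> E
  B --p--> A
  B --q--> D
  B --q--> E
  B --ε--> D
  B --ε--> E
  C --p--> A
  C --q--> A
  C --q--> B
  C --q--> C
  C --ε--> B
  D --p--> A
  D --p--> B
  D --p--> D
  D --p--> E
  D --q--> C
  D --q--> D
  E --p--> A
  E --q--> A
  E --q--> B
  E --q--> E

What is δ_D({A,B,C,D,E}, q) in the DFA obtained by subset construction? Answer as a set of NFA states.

{A,B,C,D,E}

δ(A,q) = {B,C,E}; δ(B,q) = {D,E}; δ(C,q) = {A,B,C}; δ(D,q) = {C,D}; δ(E,q) = {A,B,E}.
Union: {A,B,C,D,E}.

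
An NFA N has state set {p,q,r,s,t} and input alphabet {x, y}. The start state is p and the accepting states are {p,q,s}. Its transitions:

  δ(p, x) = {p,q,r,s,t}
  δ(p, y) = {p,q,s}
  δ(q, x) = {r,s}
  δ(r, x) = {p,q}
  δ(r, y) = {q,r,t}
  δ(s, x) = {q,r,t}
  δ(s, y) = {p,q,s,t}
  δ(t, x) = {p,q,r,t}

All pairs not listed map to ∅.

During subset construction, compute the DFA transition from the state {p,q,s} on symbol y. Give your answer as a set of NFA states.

{p,q,s,t}

δ(p,y) = {p,q,s}; δ(q,y) = ∅; δ(s,y) = {p,q,s,t}.
Union: {p,q,s,t}.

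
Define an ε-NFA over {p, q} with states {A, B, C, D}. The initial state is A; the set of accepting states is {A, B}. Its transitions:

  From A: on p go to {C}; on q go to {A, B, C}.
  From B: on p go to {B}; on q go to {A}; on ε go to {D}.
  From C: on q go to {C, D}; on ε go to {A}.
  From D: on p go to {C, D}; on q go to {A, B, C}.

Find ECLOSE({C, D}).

Begin with {C, D}.
C →ε {A}; add A.
ε-closure = {A, C, D}.

{A, C, D}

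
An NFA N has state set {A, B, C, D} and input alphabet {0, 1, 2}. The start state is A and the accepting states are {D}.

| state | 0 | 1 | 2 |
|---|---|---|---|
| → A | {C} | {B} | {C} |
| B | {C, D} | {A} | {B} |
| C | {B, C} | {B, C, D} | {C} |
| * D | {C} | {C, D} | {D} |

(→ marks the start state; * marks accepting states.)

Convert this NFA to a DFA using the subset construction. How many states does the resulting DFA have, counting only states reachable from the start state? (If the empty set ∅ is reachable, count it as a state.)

Start state of the DFA: {A}.
{A} --0--> {C}  [new]
{A} --1--> {B}  [new]
{A} --2--> {C}  [seen]
{C} --0--> {B, C}  [new]
{C} --1--> {B, C, D}  [new]
{C} --2--> {C}  [seen]
{B} --0--> {C, D}  [new]
{B} --1--> {A}  [seen]
{B} --2--> {B}  [seen]
{B, C} --0--> {B, C, D}  [seen]
{B, C} --1--> {A, B, C, D}  [new]
{B, C} --2--> {B, C}  [seen]
{B, C, D} --0--> {B, C, D}  [seen]
{B, C, D} --1--> {A, B, C, D}  [seen]
{B, C, D} --2--> {B, C, D}  [seen]
{C, D} --0--> {B, C}  [seen]
{C, D} --1--> {B, C, D}  [seen]
{C, D} --2--> {C, D}  [seen]
{A, B, C, D} --0--> {B, C, D}  [seen]
{A, B, C, D} --1--> {A, B, C, D}  [seen]
{A, B, C, D} --2--> {B, C, D}  [seen]
Reachable DFA states: {A}, {C}, {B}, {B, C}, {B, C, D}, {C, D}, {A, B, C, D}.

7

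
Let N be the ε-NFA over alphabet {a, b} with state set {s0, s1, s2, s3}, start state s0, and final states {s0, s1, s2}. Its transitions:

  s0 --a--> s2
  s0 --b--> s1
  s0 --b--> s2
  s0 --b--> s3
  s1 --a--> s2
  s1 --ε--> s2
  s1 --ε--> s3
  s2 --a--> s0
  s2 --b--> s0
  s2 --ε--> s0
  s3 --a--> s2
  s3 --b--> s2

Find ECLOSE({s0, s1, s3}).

{s0, s1, s2, s3}

Begin with {s0, s1, s3}.
s1 →ε {s2, s3}; add s2.
ε-closure = {s0, s1, s2, s3}.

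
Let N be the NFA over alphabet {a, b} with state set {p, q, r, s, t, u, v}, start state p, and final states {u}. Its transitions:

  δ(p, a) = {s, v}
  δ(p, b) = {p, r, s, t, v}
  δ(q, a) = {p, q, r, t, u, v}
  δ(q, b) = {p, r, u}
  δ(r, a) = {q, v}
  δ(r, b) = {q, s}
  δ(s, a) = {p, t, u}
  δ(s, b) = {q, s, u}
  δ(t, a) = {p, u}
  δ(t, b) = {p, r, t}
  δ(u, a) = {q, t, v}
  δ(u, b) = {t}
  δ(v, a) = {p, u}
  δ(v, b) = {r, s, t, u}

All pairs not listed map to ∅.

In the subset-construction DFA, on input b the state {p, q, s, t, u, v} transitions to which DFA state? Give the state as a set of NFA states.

δ(p,b) = {p, r, s, t, v}; δ(q,b) = {p, r, u}; δ(s,b) = {q, s, u}; δ(t,b) = {p, r, t}; δ(u,b) = {t}; δ(v,b) = {r, s, t, u}.
Union: {p, q, r, s, t, u, v}.

{p, q, r, s, t, u, v}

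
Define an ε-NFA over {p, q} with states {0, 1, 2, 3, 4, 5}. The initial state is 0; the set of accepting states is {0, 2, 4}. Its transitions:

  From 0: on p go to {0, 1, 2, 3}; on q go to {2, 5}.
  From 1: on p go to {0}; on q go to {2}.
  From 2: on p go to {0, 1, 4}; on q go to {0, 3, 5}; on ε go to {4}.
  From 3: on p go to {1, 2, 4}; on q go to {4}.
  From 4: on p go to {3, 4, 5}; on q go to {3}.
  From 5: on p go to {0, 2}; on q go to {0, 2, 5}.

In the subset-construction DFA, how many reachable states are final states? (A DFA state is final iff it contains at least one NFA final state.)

Start state of the DFA: {0} (ε-closure of the NFA start).
{0} --p--> {0, 1, 2, 3, 4}  [new]
{0} --q--> {2, 4, 5}  [new]
{0, 1, 2, 3, 4} --p--> {0, 1, 2, 3, 4, 5}  [new]
{0, 1, 2, 3, 4} --q--> {0, 2, 3, 4, 5}  [new]
{2, 4, 5} --p--> {0, 1, 2, 3, 4, 5}  [seen]
{2, 4, 5} --q--> {0, 2, 3, 4, 5}  [seen]
{0, 1, 2, 3, 4, 5} --p--> {0, 1, 2, 3, 4, 5}  [seen]
{0, 1, 2, 3, 4, 5} --q--> {0, 2, 3, 4, 5}  [seen]
{0, 2, 3, 4, 5} --p--> {0, 1, 2, 3, 4, 5}  [seen]
{0, 2, 3, 4, 5} --q--> {0, 2, 3, 4, 5}  [seen]
Reachable DFA states: {0}, {0, 1, 2, 3, 4}, {2, 4, 5}, {0, 1, 2, 3, 4, 5}, {0, 2, 3, 4, 5}.
Accepting DFA states (contain an NFA accepting state): {0}, {0, 1, 2, 3, 4}, {2, 4, 5}, {0, 1, 2, 3, 4, 5}, {0, 2, 3, 4, 5}.

5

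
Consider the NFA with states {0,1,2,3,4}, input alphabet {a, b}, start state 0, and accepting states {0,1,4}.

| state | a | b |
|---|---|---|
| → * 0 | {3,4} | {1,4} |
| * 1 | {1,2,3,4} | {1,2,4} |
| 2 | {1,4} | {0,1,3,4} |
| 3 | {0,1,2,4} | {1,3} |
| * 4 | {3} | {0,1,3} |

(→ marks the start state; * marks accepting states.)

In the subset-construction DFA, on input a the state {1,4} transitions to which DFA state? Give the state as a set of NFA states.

δ(1,a) = {1,2,3,4}; δ(4,a) = {3}.
Union: {1,2,3,4}.

{1,2,3,4}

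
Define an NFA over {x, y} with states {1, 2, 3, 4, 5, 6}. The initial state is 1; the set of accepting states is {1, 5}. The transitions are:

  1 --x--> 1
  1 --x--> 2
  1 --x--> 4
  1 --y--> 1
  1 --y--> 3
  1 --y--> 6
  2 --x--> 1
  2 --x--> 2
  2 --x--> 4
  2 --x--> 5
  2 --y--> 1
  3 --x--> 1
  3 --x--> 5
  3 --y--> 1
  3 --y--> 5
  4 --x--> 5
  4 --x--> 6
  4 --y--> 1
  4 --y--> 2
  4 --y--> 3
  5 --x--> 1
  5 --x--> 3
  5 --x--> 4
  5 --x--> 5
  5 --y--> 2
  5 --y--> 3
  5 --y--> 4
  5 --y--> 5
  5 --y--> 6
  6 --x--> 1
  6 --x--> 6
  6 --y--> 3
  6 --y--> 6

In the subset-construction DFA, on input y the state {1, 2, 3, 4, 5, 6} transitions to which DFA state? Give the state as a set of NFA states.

{1, 2, 3, 4, 5, 6}

δ(1,y) = {1, 3, 6}; δ(2,y) = {1}; δ(3,y) = {1, 5}; δ(4,y) = {1, 2, 3}; δ(5,y) = {2, 3, 4, 5, 6}; δ(6,y) = {3, 6}.
Union: {1, 2, 3, 4, 5, 6}.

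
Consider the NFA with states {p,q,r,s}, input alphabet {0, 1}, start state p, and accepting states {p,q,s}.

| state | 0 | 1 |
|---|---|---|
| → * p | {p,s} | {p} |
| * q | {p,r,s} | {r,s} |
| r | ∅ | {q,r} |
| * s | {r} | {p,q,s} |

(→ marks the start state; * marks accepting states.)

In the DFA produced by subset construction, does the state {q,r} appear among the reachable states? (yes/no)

no

Start state of the DFA: {p}.
{p} --0--> {p,s}  [new]
{p} --1--> {p}  [seen]
{p,s} --0--> {p,r,s}  [new]
{p,s} --1--> {p,q,s}  [new]
{p,r,s} --0--> {p,r,s}  [seen]
{p,r,s} --1--> {p,q,r,s}  [new]
{p,q,s} --0--> {p,r,s}  [seen]
{p,q,s} --1--> {p,q,r,s}  [seen]
{p,q,r,s} --0--> {p,r,s}  [seen]
{p,q,r,s} --1--> {p,q,r,s}  [seen]
Reachable DFA states: {p}, {p,s}, {p,r,s}, {p,q,s}, {p,q,r,s}.
{q,r} is not among them.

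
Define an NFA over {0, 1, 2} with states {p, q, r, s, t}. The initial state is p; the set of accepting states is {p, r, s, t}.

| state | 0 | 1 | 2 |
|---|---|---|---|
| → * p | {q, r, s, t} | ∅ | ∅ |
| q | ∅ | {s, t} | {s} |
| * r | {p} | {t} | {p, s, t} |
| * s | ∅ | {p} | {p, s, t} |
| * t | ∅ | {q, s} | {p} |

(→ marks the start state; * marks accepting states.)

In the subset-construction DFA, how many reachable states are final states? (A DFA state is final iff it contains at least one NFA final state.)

Start state of the DFA: {p}.
{p} --0--> {q, r, s, t}  [new]
{p} --1--> ∅  [new]
{p} --2--> ∅  [seen]
{q, r, s, t} --0--> {p}  [seen]
{q, r, s, t} --1--> {p, q, s, t}  [new]
{q, r, s, t} --2--> {p, s, t}  [new]
∅ --0--> ∅  [seen]
∅ --1--> ∅  [seen]
∅ --2--> ∅  [seen]
{p, q, s, t} --0--> {q, r, s, t}  [seen]
{p, q, s, t} --1--> {p, q, s, t}  [seen]
{p, q, s, t} --2--> {p, s, t}  [seen]
{p, s, t} --0--> {q, r, s, t}  [seen]
{p, s, t} --1--> {p, q, s}  [new]
{p, s, t} --2--> {p, s, t}  [seen]
{p, q, s} --0--> {q, r, s, t}  [seen]
{p, q, s} --1--> {p, s, t}  [seen]
{p, q, s} --2--> {p, s, t}  [seen]
Reachable DFA states: {p}, {q, r, s, t}, ∅, {p, q, s, t}, {p, s, t}, {p, q, s}.
Accepting DFA states (contain an NFA accepting state): {p}, {q, r, s, t}, {p, q, s, t}, {p, s, t}, {p, q, s}.

5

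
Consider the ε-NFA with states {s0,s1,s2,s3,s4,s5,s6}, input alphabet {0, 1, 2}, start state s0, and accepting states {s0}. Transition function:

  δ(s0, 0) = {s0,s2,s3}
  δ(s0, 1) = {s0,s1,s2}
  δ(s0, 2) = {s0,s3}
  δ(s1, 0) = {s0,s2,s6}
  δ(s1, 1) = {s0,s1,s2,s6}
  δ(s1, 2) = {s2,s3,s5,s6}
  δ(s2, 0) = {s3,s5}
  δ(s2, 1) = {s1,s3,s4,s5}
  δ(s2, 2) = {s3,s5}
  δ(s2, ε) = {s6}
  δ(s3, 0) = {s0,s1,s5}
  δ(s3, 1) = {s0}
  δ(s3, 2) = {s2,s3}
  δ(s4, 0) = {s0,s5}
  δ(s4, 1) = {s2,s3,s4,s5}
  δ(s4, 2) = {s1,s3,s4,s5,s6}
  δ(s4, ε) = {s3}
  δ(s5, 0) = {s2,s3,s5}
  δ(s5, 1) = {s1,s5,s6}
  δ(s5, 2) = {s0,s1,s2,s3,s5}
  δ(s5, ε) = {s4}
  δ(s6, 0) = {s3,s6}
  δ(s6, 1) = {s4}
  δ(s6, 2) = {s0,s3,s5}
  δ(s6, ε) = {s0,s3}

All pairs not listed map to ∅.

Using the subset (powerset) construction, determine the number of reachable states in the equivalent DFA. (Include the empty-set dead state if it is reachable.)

6

Start state of the DFA: {s0} (ε-closure of the NFA start).
{s0} --0--> {s0,s2,s3,s6}  [new]
{s0} --1--> {s0,s1,s2,s3,s6}  [new]
{s0} --2--> {s0,s3}  [new]
{s0,s2,s3,s6} --0--> {s0,s1,s2,s3,s4,s5,s6}  [new]
{s0,s2,s3,s6} --1--> {s0,s1,s2,s3,s4,s5,s6}  [seen]
{s0,s2,s3,s6} --2--> {s0,s2,s3,s4,s5,s6}  [new]
{s0,s1,s2,s3,s6} --0--> {s0,s1,s2,s3,s4,s5,s6}  [seen]
{s0,s1,s2,s3,s6} --1--> {s0,s1,s2,s3,s4,s5,s6}  [seen]
{s0,s1,s2,s3,s6} --2--> {s0,s2,s3,s4,s5,s6}  [seen]
{s0,s3} --0--> {s0,s1,s2,s3,s4,s5,s6}  [seen]
{s0,s3} --1--> {s0,s1,s2,s3,s6}  [seen]
{s0,s3} --2--> {s0,s2,s3,s6}  [seen]
{s0,s1,s2,s3,s4,s5,s6} --0--> {s0,s1,s2,s3,s4,s5,s6}  [seen]
{s0,s1,s2,s3,s4,s5,s6} --1--> {s0,s1,s2,s3,s4,s5,s6}  [seen]
{s0,s1,s2,s3,s4,s5,s6} --2--> {s0,s1,s2,s3,s4,s5,s6}  [seen]
{s0,s2,s3,s4,s5,s6} --0--> {s0,s1,s2,s3,s4,s5,s6}  [seen]
{s0,s2,s3,s4,s5,s6} --1--> {s0,s1,s2,s3,s4,s5,s6}  [seen]
{s0,s2,s3,s4,s5,s6} --2--> {s0,s1,s2,s3,s4,s5,s6}  [seen]
Reachable DFA states: {s0}, {s0,s2,s3,s6}, {s0,s1,s2,s3,s6}, {s0,s3}, {s0,s1,s2,s3,s4,s5,s6}, {s0,s2,s3,s4,s5,s6}.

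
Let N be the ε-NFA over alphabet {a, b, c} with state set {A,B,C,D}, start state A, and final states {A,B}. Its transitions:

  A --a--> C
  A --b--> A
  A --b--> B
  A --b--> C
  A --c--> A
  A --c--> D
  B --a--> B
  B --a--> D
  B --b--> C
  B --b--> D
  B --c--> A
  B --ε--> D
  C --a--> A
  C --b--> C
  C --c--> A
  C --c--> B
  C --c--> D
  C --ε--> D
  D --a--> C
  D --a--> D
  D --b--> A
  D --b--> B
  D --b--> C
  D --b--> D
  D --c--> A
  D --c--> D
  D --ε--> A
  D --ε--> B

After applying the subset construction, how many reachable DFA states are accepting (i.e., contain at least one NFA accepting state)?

3

Start state of the DFA: {A} (ε-closure of the NFA start).
{A} --a--> {A,B,C,D}  [new]
{A} --b--> {A,B,C,D}  [seen]
{A} --c--> {A,B,D}  [new]
{A,B,C,D} --a--> {A,B,C,D}  [seen]
{A,B,C,D} --b--> {A,B,C,D}  [seen]
{A,B,C,D} --c--> {A,B,D}  [seen]
{A,B,D} --a--> {A,B,C,D}  [seen]
{A,B,D} --b--> {A,B,C,D}  [seen]
{A,B,D} --c--> {A,B,D}  [seen]
Reachable DFA states: {A}, {A,B,C,D}, {A,B,D}.
Accepting DFA states (contain an NFA accepting state): {A}, {A,B,C,D}, {A,B,D}.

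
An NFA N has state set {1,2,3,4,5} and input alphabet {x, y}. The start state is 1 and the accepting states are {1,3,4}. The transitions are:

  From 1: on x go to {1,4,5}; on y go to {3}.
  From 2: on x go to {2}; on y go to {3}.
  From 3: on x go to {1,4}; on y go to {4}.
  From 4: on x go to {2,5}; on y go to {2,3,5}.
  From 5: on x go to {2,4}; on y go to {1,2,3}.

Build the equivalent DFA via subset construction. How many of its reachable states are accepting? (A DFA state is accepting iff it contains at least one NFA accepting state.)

15

Start state of the DFA: {1}.
{1} --x--> {1,4,5}  [new]
{1} --y--> {3}  [new]
{1,4,5} --x--> {1,2,4,5}  [new]
{1,4,5} --y--> {1,2,3,5}  [new]
{3} --x--> {1,4}  [new]
{3} --y--> {4}  [new]
{1,2,4,5} --x--> {1,2,4,5}  [seen]
{1,2,4,5} --y--> {1,2,3,5}  [seen]
{1,2,3,5} --x--> {1,2,4,5}  [seen]
{1,2,3,5} --y--> {1,2,3,4}  [new]
{1,4} --x--> {1,2,4,5}  [seen]
{1,4} --y--> {2,3,5}  [new]
{4} --x--> {2,5}  [new]
{4} --y--> {2,3,5}  [seen]
{1,2,3,4} --x--> {1,2,4,5}  [seen]
{1,2,3,4} --y--> {2,3,4,5}  [new]
{2,3,5} --x--> {1,2,4}  [new]
{2,3,5} --y--> {1,2,3,4}  [seen]
{2,5} --x--> {2,4}  [new]
{2,5} --y--> {1,2,3}  [new]
{2,3,4,5} --x--> {1,2,4,5}  [seen]
{2,3,4,5} --y--> {1,2,3,4,5}  [new]
{1,2,4} --x--> {1,2,4,5}  [seen]
{1,2,4} --y--> {2,3,5}  [seen]
{2,4} --x--> {2,5}  [seen]
{2,4} --y--> {2,3,5}  [seen]
{1,2,3} --x--> {1,2,4,5}  [seen]
{1,2,3} --y--> {3,4}  [new]
{1,2,3,4,5} --x--> {1,2,4,5}  [seen]
{1,2,3,4,5} --y--> {1,2,3,4,5}  [seen]
{3,4} --x--> {1,2,4,5}  [seen]
{3,4} --y--> {2,3,4,5}  [seen]
Reachable DFA states: {1}, {1,4,5}, {3}, {1,2,4,5}, {1,2,3,5}, {1,4}, {4}, {1,2,3,4}, {2,3,5}, {2,5}, {2,3,4,5}, {1,2,4}, {2,4}, {1,2,3}, {1,2,3,4,5}, {3,4}.
Accepting DFA states (contain an NFA accepting state): {1}, {1,4,5}, {3}, {1,2,4,5}, {1,2,3,5}, {1,4}, {4}, {1,2,3,4}, {2,3,5}, {2,3,4,5}, {1,2,4}, {2,4}, {1,2,3}, {1,2,3,4,5}, {3,4}.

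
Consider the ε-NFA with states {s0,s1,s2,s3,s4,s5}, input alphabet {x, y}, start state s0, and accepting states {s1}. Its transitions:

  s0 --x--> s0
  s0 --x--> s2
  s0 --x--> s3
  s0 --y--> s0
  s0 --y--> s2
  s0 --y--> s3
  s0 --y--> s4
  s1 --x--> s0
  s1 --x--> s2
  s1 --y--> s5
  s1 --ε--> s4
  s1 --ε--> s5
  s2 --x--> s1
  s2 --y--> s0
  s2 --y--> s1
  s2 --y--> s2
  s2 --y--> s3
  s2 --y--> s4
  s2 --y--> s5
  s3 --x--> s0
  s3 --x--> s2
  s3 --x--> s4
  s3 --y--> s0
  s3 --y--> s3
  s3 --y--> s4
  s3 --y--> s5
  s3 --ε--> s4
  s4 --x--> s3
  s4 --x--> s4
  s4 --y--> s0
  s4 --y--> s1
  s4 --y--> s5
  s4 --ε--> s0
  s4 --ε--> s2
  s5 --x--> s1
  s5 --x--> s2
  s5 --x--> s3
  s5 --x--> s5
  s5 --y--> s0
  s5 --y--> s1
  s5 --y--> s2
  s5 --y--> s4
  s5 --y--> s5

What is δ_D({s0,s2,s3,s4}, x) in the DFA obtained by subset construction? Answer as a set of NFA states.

{s0,s1,s2,s3,s4,s5}

δ(s0,x) = {s0,s2,s3}; δ(s2,x) = {s1}; δ(s3,x) = {s0,s2,s4}; δ(s4,x) = {s3,s4}.
Union: {s0,s1,s2,s3,s4}.
ε-closure gives {s0,s1,s2,s3,s4,s5}.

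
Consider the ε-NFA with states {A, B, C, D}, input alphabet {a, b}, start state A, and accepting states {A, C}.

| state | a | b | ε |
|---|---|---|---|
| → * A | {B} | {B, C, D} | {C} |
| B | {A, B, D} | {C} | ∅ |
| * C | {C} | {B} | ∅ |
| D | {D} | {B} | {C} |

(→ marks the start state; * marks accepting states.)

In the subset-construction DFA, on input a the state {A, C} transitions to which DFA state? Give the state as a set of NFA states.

{B, C}

δ(A,a) = {B}; δ(C,a) = {C}.
Union: {B, C}.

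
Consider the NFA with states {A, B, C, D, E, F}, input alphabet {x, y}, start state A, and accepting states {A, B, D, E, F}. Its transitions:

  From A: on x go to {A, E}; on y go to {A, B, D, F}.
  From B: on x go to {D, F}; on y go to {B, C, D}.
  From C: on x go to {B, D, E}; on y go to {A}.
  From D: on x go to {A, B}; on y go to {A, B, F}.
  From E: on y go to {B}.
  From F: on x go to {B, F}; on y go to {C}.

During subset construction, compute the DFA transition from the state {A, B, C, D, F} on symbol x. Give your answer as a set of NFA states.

δ(A,x) = {A, E}; δ(B,x) = {D, F}; δ(C,x) = {B, D, E}; δ(D,x) = {A, B}; δ(F,x) = {B, F}.
Union: {A, B, D, E, F}.

{A, B, D, E, F}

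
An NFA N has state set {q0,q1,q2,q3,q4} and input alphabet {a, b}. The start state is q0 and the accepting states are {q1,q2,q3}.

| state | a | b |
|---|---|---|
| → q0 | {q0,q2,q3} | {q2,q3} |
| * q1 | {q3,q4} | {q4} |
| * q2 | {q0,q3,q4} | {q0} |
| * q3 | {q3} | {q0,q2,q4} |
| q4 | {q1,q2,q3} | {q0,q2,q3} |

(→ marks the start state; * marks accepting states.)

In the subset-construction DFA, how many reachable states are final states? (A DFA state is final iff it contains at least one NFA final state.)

7

Start state of the DFA: {q0}.
{q0} --a--> {q0,q2,q3}  [new]
{q0} --b--> {q2,q3}  [new]
{q0,q2,q3} --a--> {q0,q2,q3,q4}  [new]
{q0,q2,q3} --b--> {q0,q2,q3,q4}  [seen]
{q2,q3} --a--> {q0,q3,q4}  [new]
{q2,q3} --b--> {q0,q2,q4}  [new]
{q0,q2,q3,q4} --a--> {q0,q1,q2,q3,q4}  [new]
{q0,q2,q3,q4} --b--> {q0,q2,q3,q4}  [seen]
{q0,q3,q4} --a--> {q0,q1,q2,q3}  [new]
{q0,q3,q4} --b--> {q0,q2,q3,q4}  [seen]
{q0,q2,q4} --a--> {q0,q1,q2,q3,q4}  [seen]
{q0,q2,q4} --b--> {q0,q2,q3}  [seen]
{q0,q1,q2,q3,q4} --a--> {q0,q1,q2,q3,q4}  [seen]
{q0,q1,q2,q3,q4} --b--> {q0,q2,q3,q4}  [seen]
{q0,q1,q2,q3} --a--> {q0,q2,q3,q4}  [seen]
{q0,q1,q2,q3} --b--> {q0,q2,q3,q4}  [seen]
Reachable DFA states: {q0}, {q0,q2,q3}, {q2,q3}, {q0,q2,q3,q4}, {q0,q3,q4}, {q0,q2,q4}, {q0,q1,q2,q3,q4}, {q0,q1,q2,q3}.
Accepting DFA states (contain an NFA accepting state): {q0,q2,q3}, {q2,q3}, {q0,q2,q3,q4}, {q0,q3,q4}, {q0,q2,q4}, {q0,q1,q2,q3,q4}, {q0,q1,q2,q3}.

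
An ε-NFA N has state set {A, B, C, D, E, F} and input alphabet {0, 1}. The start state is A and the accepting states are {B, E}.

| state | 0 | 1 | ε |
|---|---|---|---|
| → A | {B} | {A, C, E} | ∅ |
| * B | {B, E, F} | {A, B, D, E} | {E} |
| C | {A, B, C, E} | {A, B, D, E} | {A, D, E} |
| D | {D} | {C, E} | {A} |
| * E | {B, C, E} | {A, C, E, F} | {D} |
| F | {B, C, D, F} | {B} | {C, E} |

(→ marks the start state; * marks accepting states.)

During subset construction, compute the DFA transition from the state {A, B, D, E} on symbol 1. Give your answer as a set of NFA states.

{A, B, C, D, E, F}

δ(A,1) = {A, C, E}; δ(B,1) = {A, B, D, E}; δ(D,1) = {C, E}; δ(E,1) = {A, C, E, F}.
Union: {A, B, C, D, E, F}.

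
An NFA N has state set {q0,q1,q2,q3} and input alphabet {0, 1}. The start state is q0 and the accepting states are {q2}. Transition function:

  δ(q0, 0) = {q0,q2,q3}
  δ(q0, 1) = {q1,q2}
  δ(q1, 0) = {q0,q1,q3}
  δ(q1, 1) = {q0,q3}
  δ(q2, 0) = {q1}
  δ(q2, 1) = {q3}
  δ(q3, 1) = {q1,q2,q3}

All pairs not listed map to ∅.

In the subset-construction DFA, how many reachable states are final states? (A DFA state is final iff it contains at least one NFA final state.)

4

Start state of the DFA: {q0}.
{q0} --0--> {q0,q2,q3}  [new]
{q0} --1--> {q1,q2}  [new]
{q0,q2,q3} --0--> {q0,q1,q2,q3}  [new]
{q0,q2,q3} --1--> {q1,q2,q3}  [new]
{q1,q2} --0--> {q0,q1,q3}  [new]
{q1,q2} --1--> {q0,q3}  [new]
{q0,q1,q2,q3} --0--> {q0,q1,q2,q3}  [seen]
{q0,q1,q2,q3} --1--> {q0,q1,q2,q3}  [seen]
{q1,q2,q3} --0--> {q0,q1,q3}  [seen]
{q1,q2,q3} --1--> {q0,q1,q2,q3}  [seen]
{q0,q1,q3} --0--> {q0,q1,q2,q3}  [seen]
{q0,q1,q3} --1--> {q0,q1,q2,q3}  [seen]
{q0,q3} --0--> {q0,q2,q3}  [seen]
{q0,q3} --1--> {q1,q2,q3}  [seen]
Reachable DFA states: {q0}, {q0,q2,q3}, {q1,q2}, {q0,q1,q2,q3}, {q1,q2,q3}, {q0,q1,q3}, {q0,q3}.
Accepting DFA states (contain an NFA accepting state): {q0,q2,q3}, {q1,q2}, {q0,q1,q2,q3}, {q1,q2,q3}.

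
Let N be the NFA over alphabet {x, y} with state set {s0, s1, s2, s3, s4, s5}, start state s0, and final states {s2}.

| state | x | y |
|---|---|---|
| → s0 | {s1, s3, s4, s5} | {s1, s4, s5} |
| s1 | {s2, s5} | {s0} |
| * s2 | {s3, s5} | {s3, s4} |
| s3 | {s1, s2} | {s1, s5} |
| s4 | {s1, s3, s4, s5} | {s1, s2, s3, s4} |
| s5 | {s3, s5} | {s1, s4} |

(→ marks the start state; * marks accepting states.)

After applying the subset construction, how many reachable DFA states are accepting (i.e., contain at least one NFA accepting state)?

3

Start state of the DFA: {s0}.
{s0} --x--> {s1, s3, s4, s5}  [new]
{s0} --y--> {s1, s4, s5}  [new]
{s1, s3, s4, s5} --x--> {s1, s2, s3, s4, s5}  [new]
{s1, s3, s4, s5} --y--> {s0, s1, s2, s3, s4, s5}  [new]
{s1, s4, s5} --x--> {s1, s2, s3, s4, s5}  [seen]
{s1, s4, s5} --y--> {s0, s1, s2, s3, s4}  [new]
{s1, s2, s3, s4, s5} --x--> {s1, s2, s3, s4, s5}  [seen]
{s1, s2, s3, s4, s5} --y--> {s0, s1, s2, s3, s4, s5}  [seen]
{s0, s1, s2, s3, s4, s5} --x--> {s1, s2, s3, s4, s5}  [seen]
{s0, s1, s2, s3, s4, s5} --y--> {s0, s1, s2, s3, s4, s5}  [seen]
{s0, s1, s2, s3, s4} --x--> {s1, s2, s3, s4, s5}  [seen]
{s0, s1, s2, s3, s4} --y--> {s0, s1, s2, s3, s4, s5}  [seen]
Reachable DFA states: {s0}, {s1, s3, s4, s5}, {s1, s4, s5}, {s1, s2, s3, s4, s5}, {s0, s1, s2, s3, s4, s5}, {s0, s1, s2, s3, s4}.
Accepting DFA states (contain an NFA accepting state): {s1, s2, s3, s4, s5}, {s0, s1, s2, s3, s4, s5}, {s0, s1, s2, s3, s4}.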